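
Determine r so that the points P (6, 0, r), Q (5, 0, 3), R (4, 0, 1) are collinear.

Collinearity requires PQ × PR = 0; each component is linear in r.
The y-component gives (1)r + (-5) = 0, so r = 5.
The remaining components then also vanish.

5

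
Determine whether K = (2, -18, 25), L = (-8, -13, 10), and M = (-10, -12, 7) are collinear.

Yes

KL = (-10, 5, -15), KM = (-12, 6, -18).
KL × KM = (0, 0, 0).
The cross product vanishes, so the three points are collinear.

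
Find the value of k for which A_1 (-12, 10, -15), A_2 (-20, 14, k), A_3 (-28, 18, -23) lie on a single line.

-19

Direction A_1A_3 = (-16, 8, -8). From the x-coordinate of A_2, the parameter along the line is τ = (-20 − (-12))/(-16) = 1/2.
Then k = (-15) + 1/2·(-8) = -19.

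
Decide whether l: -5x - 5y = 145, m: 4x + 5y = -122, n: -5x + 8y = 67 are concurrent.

Yes

The three lines meet at one point iff the augmented coefficient matrix [aᵢ bᵢ cᵢ] has rank < 3, i.e. its determinant vanishes.
Here the determinant is 0.
It vanishes, so the lines are concurrent at (-23, -6).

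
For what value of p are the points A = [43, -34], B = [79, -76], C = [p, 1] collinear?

13

Collinearity: (C − A) must be parallel to (B − A) = (36, -42).
Cross-multiplying the components: (p − 43)·(-42) = (35)·(36).
Solving gives p = 13.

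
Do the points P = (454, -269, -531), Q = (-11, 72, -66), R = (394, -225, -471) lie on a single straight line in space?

PQ = (-465, 341, 465), PR = (-60, 44, 60).
Each component of PR is 4/31 times the corresponding component of PQ, so PR = 4/31·PQ and the points are collinear.

Yes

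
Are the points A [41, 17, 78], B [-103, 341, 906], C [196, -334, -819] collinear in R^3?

AB = (-144, 324, 828), AC = (155, -351, -897).
AB × AC = (0, -828, 324).
The cross product is nonzero, so the points do not lie on one line.

No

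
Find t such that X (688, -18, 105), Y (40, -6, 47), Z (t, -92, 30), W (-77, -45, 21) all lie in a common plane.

200

Normal to plane XYW: n = (-2574, -10062, 26676); plane equation n·P = 1211184.
Requiring n·Z = 1211184: (-2574)t + (1725984) = 1211184.
So t = 200.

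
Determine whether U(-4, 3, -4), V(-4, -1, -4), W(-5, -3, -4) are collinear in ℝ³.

UV = (0, -4, 0), UW = (-1, -6, 0).
UV × UW = (0, 0, -4).
The cross product is nonzero, so the points do not lie on one line.

No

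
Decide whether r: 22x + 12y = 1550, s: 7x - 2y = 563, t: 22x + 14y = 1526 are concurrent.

The three lines meet at one point iff the augmented coefficient matrix [aᵢ bᵢ cᵢ] has rank < 3, i.e. its determinant vanishes.
Here the determinant is 0.
It vanishes, so the lines are concurrent at (77, -12).

Yes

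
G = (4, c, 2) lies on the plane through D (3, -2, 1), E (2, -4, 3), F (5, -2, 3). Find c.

-2

Coplanarity requires DE · (DF × DG) = 0.
DE = (-1, -2, 2), DF = (2, 0, 2); the triple product is linear in c with coefficient 6 and constant term 12.
Setting it to zero: c = -2.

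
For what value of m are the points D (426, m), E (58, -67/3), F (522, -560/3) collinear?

-458/3

Collinearity: (D − E) must be parallel to (F − E) = (464, -493/3).
Cross-multiplying the components: (m − (-67/3))·(464) = (368)·(-493/3).
Solving gives m = -458/3.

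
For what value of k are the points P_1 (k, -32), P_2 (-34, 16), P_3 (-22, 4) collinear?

Collinearity: (P_1 − P_2) must be parallel to (P_3 − P_2) = (12, -12).
Cross-multiplying the components: (k − (-34))·(-12) = (-48)·(12).
Solving gives k = 14.

14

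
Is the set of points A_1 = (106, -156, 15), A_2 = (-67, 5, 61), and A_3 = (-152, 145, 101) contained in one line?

A_1A_2 = (-173, 161, 46), A_1A_3 = (-258, 301, 86).
A_1A_2 × A_1A_3 = (0, 3010, -10535).
The cross product is nonzero, so the points do not lie on one line.

No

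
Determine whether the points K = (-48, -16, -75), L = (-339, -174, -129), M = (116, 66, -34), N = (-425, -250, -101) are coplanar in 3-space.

Yes

With K as base: KL = (-291, -158, -54), KM = (164, 82, 41), KN = (-377, -234, -26).
KM × KN = (7462, -11193, -7462).
KL · (KM × KN) = 0.
The scalar triple product vanishes, so the four points are coplanar.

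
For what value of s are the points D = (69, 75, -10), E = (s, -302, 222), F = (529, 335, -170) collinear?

-598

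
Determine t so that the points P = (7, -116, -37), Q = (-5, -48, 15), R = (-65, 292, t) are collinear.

Direction PQ = (-12, 68, 52). From the x-coordinate of R, the parameter along the line is τ = (-65 − 7)/(-12) = 6.
Then t = (-37) + 6·(52) = 275.

275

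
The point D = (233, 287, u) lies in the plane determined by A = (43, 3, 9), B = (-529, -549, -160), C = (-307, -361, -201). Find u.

The plane through A, B, C has equation 54404x − 60970y + 15008z = 2291534.
Substituting D: (15008)u + (-4822258) = 2291534, so u = 474.

474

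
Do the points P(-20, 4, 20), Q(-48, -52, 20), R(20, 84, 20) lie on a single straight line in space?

PQ = (-28, -56, 0), PR = (40, 80, 0).
PQ × PR = (0, 0, 0).
The cross product vanishes, so the three points are collinear.

Yes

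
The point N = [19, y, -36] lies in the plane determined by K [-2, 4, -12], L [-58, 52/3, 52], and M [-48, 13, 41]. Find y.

Coplanarity requires KL · (KM × KN) = 0.
KL = (-56, 40/3, 64), KM = (-46, 9, 53); the triple product is linear in y with coefficient 24 and constant term 24.
Setting it to zero: y = -1.

-1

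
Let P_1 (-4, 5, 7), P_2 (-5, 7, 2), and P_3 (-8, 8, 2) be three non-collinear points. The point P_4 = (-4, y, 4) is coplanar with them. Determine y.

The plane through P_1, P_2, P_3 has equation 5x + 15y + 5z = 90.
Substituting P_4: (15)y + (0) = 90, so y = 6.

6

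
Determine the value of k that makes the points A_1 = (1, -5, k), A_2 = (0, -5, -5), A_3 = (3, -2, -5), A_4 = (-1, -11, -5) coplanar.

Coplanarity ⇔ det[A_1A_2; A_1A_3; A_1A_4] = 0.
Expanding, this is linear in k: (15)k + (75) = 0.
So k = -5.

-5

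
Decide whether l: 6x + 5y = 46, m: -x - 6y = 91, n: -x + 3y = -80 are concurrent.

No

The three lines meet at one point iff the augmented coefficient matrix [aᵢ bᵢ cᵢ] has rank < 3, i.e. its determinant vanishes.
Here the determinant is -27.
Nonzero, so no common point exists.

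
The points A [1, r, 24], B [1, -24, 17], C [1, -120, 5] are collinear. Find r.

Collinearity requires AB × AC = 0; each component is linear in r.
The x-component gives (12)r + (-384) = 0, so r = 32.
The remaining components then also vanish.

32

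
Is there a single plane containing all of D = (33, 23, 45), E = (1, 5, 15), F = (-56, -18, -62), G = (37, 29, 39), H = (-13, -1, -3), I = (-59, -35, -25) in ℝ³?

The plane through D, E, F has normal n = DE × DF = (696, -754, -290) and equation n·P = -7424.
Checking the remaining points: n·G = -7424, n·H = -7424, n·I = -7424.
All equal -7424, so all 6 points lie in one plane.

Yes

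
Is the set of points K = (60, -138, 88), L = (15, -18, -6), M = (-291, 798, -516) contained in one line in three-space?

KL = (-45, 120, -94), KM = (-351, 936, -604).
Comparing components 2 and 3: (120)(-604) − (-94)(936) = 15504 ≠ 0, so KL and KM are not parallel and the points are not collinear.

No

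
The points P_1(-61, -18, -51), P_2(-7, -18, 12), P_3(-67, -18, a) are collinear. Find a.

-58

Direction P_1P_2 = (54, 0, 63). From the x-coordinate of P_3, the parameter along the line is τ = (-67 − (-61))/54 = -1/9.
Then a = (-51) + (-1/9)·(63) = -58.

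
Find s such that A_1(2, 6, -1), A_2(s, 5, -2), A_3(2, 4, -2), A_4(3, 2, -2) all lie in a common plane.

3/2

The points are coplanar iff A_1A_2 · (A_1A_3 × A_1A_4) = 0.
Expanding, this is linear in s: (-2)s + (3) = 0.
So s = 3/2.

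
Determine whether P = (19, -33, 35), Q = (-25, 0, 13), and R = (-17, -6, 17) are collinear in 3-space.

PQ = (-44, 33, -22), PR = (-36, 27, -18).
PQ × PR = (0, 0, 0).
The cross product vanishes, so the three points are collinear.

Yes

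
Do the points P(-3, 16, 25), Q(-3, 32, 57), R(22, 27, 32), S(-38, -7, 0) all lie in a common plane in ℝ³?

Yes

With P as base: PQ = (0, 16, 32), PR = (25, 11, 7), PS = (-35, -23, -25).
PR × PS = (-114, 380, -190).
PQ · (PR × PS) = 0.
The scalar triple product vanishes, so the four points are coplanar.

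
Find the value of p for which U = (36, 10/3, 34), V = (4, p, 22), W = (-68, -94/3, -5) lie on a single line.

Direction UW = (-104, -104/3, -39). From the x-coordinate of V, the parameter along the line is τ = (4 − 36)/(-104) = 4/13.
Then p = 10/3 + 4/13·(-104/3) = -22/3.

-22/3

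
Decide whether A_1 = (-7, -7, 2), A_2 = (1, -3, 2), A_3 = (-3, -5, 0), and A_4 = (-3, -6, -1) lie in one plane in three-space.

No

With A_1 as base: A_1A_2 = (8, 4, 0), A_1A_3 = (4, 2, -2), A_1A_4 = (4, 1, -3).
A_1A_3 × A_1A_4 = (-4, 4, -4).
A_1A_2 · (A_1A_3 × A_1A_4) = -16.
Since -16 ≠ 0, the four points are not coplanar.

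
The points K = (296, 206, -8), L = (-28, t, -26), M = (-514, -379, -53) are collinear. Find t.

-28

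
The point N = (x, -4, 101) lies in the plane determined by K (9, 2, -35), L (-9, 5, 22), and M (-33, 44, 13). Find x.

-25

The plane through K, L, M has equation −2250x − 1530y − 630z = -1260.
Substituting N: (-2250)x + (-57510) = -1260, so x = -25.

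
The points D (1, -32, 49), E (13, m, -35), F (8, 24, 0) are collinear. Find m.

Direction DF = (7, 56, -49). From the x-coordinate of E, the parameter along the line is τ = (13 − 1)/7 = 12/7.
Then m = (-32) + 12/7·(56) = 64.

64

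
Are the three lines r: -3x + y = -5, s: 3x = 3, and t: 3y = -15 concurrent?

No

Intersecting r and s: solving the 2×2 system gives (x, y) = (1, -2).
Substitute into t: (0)(1) + (3)(-2) = -6.
But t requires -15 ≠ -6, so the three lines have no common point.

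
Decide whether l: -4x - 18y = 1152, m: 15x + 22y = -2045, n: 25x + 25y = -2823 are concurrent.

No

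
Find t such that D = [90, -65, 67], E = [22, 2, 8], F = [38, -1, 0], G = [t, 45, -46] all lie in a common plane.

Coplanarity ⇔ det[DE; DF; DG] = 0.
Expanding, this is linear in t: (-713)t + (-1426) = 0.
So t = -2.

-2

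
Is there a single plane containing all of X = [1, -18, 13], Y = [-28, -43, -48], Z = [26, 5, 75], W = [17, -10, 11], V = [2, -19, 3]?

The plane through X, Y, Z has normal n = XY × XZ = (-147, 273, -42) and equation n·P = -5607.
Checking the remaining points: n·W = -5691, n·V = -5607.
Since n·W = -5691 ≠ -5607, W is off the plane and the points are not all coplanar.

No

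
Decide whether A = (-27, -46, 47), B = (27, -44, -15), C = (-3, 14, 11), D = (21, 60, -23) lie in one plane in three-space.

Yes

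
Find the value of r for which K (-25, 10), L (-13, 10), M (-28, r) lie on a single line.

10

Collinearity: (M − K) must be parallel to (L − K) = (12, 0).
Cross-multiplying the components: (r − 10)·(12) = (-3)·(0).
Solving gives r = 10.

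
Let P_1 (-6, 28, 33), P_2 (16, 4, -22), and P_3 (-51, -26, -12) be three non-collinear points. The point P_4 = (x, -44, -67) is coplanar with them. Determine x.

The plane through P_1, P_2, P_3 has equation −1890x + 3465y − 2268z = 33516.
Substituting P_4: (-1890)x + (-504) = 33516, so x = -18.

-18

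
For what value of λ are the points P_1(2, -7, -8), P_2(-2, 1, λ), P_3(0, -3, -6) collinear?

-4

Direction P_1P_3 = (-2, 4, 2). From the x-coordinate of P_2, the parameter along the line is τ = (-2 − 2)/(-2) = 2.
Then λ = (-8) + 2·(2) = -4.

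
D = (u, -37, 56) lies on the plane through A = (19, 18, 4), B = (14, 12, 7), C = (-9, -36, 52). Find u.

Coplanarity requires AB · (AC × AD) = 0.
AB = (-5, -6, 3), AC = (-28, -54, 48); the triple product is linear in u with coefficient -126 and constant term -882.
Setting it to zero: u = -7.

-7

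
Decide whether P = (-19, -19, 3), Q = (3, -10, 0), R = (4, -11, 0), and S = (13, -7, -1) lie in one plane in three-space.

With P as base: PQ = (22, 9, -3), PR = (23, 8, -3), PS = (32, 12, -4).
PR × PS = (4, -4, 20).
PQ · (PR × PS) = -8.
Since -8 ≠ 0, the four points are not coplanar.

No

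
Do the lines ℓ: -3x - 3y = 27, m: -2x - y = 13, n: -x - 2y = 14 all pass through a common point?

Yes

Intersecting ℓ and m: solving the 2×2 system gives (x, y) = (-4, -5).
Substitute into n: (-1)(-4) + (-2)(-5) = 14.
This equals 14, so (-4, -5) lies on all three lines and they are concurrent.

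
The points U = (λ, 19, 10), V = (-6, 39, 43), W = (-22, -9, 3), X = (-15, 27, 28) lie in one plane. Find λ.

Coplanarity ⇔ det[UV; UW; UX] = 0.
Expanding, this is linear in λ: (-240)λ + (-6960) = 0.
So λ = -29.

-29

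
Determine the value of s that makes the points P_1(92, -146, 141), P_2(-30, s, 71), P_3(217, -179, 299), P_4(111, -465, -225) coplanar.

Normal to plane P_1P_3P_4: n = (62480, 48752, -39248); plane equation n·P = -6903600.
Requiring n·P_2 = -6903600: (48752)s + (-4661008) = -6903600.
So s = -46.

-46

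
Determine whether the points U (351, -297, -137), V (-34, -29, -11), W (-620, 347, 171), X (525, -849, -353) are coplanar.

The four points are coplanar iff the 3×3 determinant with rows UV, UW, UX is zero.
Rows: (-385, 268, 126), (-971, 644, 308), (174, -552, -216).
Expanding along the first row: (-385)(30912) − (268)(156144) + (126)(423936) = -331776.
Nonzero ⇒ not coplanar.

No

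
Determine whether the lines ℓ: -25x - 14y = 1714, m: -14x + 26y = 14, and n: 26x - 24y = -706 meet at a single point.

No

Lines aᵢx + bᵢy = cᵢ with pairwise distinct directions are concurrent exactly when det[aᵢ bᵢ cᵢ] = 0.
Here the determinant is 1020.
Nonzero, so no common point exists.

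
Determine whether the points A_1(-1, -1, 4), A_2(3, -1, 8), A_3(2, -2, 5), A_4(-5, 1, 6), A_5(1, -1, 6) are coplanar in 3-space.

The plane through A_1, A_2, A_3 has normal n = A_1A_2 × A_1A_3 = (4, 8, -4) and equation n·P = -28.
Checking the remaining points: n·A_4 = -36, n·A_5 = -28.
Since n·A_4 = -36 ≠ -28, A_4 is off the plane and the points are not all coplanar.

No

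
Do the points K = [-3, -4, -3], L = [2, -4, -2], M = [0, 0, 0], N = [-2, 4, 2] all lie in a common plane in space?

A normal to the plane through K, L, M is n = KL × KM = (-4, -12, 20).
The plane has equation n·P = 0. For N: n·N = 0.
Equal, so N lies in the plane and all four are coplanar.

Yes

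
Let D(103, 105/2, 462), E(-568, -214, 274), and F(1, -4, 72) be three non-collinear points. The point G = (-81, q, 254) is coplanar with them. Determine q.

The plane through D, E, F has equation 93313x − 242514y + (21457/2)z = 1835821.
Substituting G: (-242514)q + (-4833314) = 1835821, so q = -55/2.

-55/2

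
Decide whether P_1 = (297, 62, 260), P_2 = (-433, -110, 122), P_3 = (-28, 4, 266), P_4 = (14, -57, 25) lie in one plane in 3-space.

A normal to the plane through P_1, P_2, P_3 is n = P_1P_2 × P_1P_3 = (-9036, 49230, -13560).
The plane has equation n·P = -3157032. For P_4: n·P_4 = -3271614.
-3271614 ≠ -3157032, so P_4 is off the plane.

No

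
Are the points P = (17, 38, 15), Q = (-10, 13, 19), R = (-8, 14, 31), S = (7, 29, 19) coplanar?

No

With P as base: PQ = (-27, -25, 4), PR = (-25, -24, 16), PS = (-10, -9, 4).
PR × PS = (48, -60, -15).
PQ · (PR × PS) = 144.
Since 144 ≠ 0, the four points are not coplanar.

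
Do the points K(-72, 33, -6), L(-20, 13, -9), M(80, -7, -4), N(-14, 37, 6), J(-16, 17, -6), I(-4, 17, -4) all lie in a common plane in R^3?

The plane through K, L, M has normal n = KL × KM = (-160, -560, 960) and equation n·P = -12720.
Checking the remaining points: n·N = -12720, n·J = -12720, n·I = -12720.
All equal -12720, so all 6 points lie in one plane.

Yes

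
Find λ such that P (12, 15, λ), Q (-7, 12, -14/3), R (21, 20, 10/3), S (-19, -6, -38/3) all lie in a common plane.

The points are coplanar iff PQ · (PR × PS) = 0.
Expanding, this is linear in λ: (408)λ + (0) = 0.
So λ = 0.

0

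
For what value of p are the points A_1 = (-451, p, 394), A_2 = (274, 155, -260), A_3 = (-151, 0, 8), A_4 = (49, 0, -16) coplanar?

-250

The points are coplanar iff A_1A_2 · (A_1A_3 × A_1A_4) = 0.
Expanding, this is linear in p: (-43400)p + (-10850000) = 0.
So p = -250.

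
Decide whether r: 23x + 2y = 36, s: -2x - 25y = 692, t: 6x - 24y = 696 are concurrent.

Intersecting r and s: solving the 2×2 system gives (x, y) = (4, -28).
Substitute into t: (6)(4) + (-24)(-28) = 696.
This equals 696, so (4, -28) lies on all three lines and they are concurrent.

Yes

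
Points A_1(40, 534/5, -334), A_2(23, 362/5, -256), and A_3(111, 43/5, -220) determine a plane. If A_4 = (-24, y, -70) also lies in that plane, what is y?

-32/5

Coplanarity requires A_1A_2 · (A_1A_3 × A_1A_4) = 0.
A_1A_2 = (-17, -172/5, 78), A_1A_3 = (71, -491/5, 114); the triple product is linear in y with coefficient 7476 and constant term 239232/5.
Setting it to zero: y = -32/5.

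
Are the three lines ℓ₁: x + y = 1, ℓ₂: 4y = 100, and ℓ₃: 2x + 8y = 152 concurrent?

Yes

Lines aᵢx + bᵢy = cᵢ with pairwise distinct directions are concurrent exactly when det[aᵢ bᵢ cᵢ] = 0.
Here the determinant is 0.
It vanishes, so the lines are concurrent at (-24, 25).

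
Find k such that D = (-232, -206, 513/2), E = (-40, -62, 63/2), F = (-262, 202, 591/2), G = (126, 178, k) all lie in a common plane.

-162

Normal to plane DEF: n = (97416, -738, 82656); plane equation n·P = -1247220.
Requiring n·G = -1247220: (82656)k + (12143052) = -1247220.
So k = -162.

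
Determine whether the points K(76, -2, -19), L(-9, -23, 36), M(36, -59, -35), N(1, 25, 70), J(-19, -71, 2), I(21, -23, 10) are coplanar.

The plane through K, L, M has normal n = KL × KM = (3471, -3560, 4005) and equation n·P = 194821.
Checking the remaining points: n·N = 194821, n·J = 194821, n·I = 194821.
All equal 194821, so all 6 points lie in one plane.

Yes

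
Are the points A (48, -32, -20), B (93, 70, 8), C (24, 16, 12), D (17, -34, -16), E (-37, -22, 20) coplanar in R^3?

No

The plane through A, B, C has normal n = AB × AC = (1920, -2112, 4608) and equation n·P = 67584.
Checking the remaining points: n·D = 30720, n·E = 67584.
Since n·D = 30720 ≠ 67584, D is off the plane and the points are not all coplanar.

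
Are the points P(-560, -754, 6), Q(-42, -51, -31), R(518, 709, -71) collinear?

PQ = (518, 703, -37), PR = (1078, 1463, -77).
Each component of PR is 77/37 times the corresponding component of PQ, so PR = 77/37·PQ and the points are collinear.

Yes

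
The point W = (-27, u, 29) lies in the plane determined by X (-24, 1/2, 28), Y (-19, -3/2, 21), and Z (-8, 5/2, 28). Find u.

1/2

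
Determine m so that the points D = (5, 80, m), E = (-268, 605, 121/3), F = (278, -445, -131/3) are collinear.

-5/3

Direction EF = (546, -1050, -84). From the x-coordinate of D, the parameter along the line is τ = (5 − (-268))/546 = 1/2.
Then m = 121/3 + 1/2·(-84) = -5/3.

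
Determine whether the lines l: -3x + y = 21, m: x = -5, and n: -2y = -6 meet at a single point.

No

The three lines meet at one point iff the augmented coefficient matrix [aᵢ bᵢ cᵢ] has rank < 3, i.e. its determinant vanishes.
Here the determinant is -6.
Nonzero, so no common point exists.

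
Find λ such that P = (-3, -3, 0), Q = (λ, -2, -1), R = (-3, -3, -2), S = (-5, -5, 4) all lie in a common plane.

-2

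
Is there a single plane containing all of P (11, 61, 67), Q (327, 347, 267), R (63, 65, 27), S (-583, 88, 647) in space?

Yes

A normal to the plane through P, Q, R is n = PQ × PR = (-12240, 23040, -13608).
The plane has equation n·X = 359064. For S: n·S = 359064.
Equal, so S lies in the plane and all four are coplanar.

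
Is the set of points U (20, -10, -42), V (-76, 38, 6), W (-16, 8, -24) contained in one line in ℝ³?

UV = (-96, 48, 48), UW = (-36, 18, 18).
Each component of UW is 3/8 times the corresponding component of UV, so UW = 3/8·UV and the points are collinear.

Yes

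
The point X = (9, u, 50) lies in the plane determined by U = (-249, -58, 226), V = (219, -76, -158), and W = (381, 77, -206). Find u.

The plane through U, V, W has equation 59616x − 39744y + 74520z = 4302288.
Substituting X: (-39744)u + (4262544) = 4302288, so u = -1.

-1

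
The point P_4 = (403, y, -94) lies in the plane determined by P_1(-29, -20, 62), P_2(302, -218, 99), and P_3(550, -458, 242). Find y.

-116

The plane through P_1, P_2, P_3 has equation −19434x − 38157y − 30336z = -554106.
Substituting P_4: (-38157)y + (-4980318) = -554106, so y = -116.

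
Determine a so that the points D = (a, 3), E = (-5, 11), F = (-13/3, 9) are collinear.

The three points are collinear iff det[DE; DF] = 0.
This determinant is linear in a: (2)a + (14/3) = 0, so a = -7/3.

-7/3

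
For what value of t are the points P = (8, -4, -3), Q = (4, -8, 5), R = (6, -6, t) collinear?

Collinearity requires PQ × PR = 0; each component is linear in t.
The x-component gives (-4)t + (4) = 0, so t = 1.
The remaining components then also vanish.

1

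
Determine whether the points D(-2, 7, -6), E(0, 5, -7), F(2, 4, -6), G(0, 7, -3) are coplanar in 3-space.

Yes

A normal to the plane through D, E, F is n = DE × DF = (-3, -4, 2).
The plane has equation n·P = -34. For G: n·G = -34.
Equal, so G lies in the plane and all four are coplanar.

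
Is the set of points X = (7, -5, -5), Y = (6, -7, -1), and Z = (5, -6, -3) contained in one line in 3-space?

No

XY = (-1, -2, 4), XZ = (-2, -1, 2).
Comparing components 3 and 1: (4)(-2) − (-1)(2) = -6 ≠ 0, so XY and XZ are not parallel and the points are not collinear.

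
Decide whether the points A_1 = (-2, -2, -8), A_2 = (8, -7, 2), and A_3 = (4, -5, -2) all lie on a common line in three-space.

Yes

A_1A_2 = (10, -5, 10), A_1A_3 = (6, -3, 6).
A_1A_2 × A_1A_3 = (0, 0, 0).
The cross product vanishes, so the three points are collinear.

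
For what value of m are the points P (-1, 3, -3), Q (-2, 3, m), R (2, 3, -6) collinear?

Direction PR = (3, 0, -3). From the x-coordinate of Q, the parameter along the line is τ = (-2 − (-1))/3 = -1/3.
Then m = (-3) + (-1/3)·(-3) = -2.

-2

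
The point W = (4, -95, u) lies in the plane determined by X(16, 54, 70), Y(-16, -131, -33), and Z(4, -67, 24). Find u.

20

Coplanarity requires XY · (XZ × XW) = 0.
XY = (-32, -185, -103), XZ = (-12, -121, -46); the triple product is linear in u with coefficient 1652 and constant term -33040.
Setting it to zero: u = 20.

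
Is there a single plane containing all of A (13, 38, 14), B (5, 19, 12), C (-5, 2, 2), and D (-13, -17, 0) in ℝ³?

Yes

With A as base: AB = (-8, -19, -2), AC = (-18, -36, -12), AD = (-26, -55, -14).
AC × AD = (-156, 60, 54).
AB · (AC × AD) = 0.
The scalar triple product vanishes, so the four points are coplanar.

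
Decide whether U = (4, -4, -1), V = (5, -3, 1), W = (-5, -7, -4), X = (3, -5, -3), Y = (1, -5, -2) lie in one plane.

Yes

The plane through U, V, W has normal n = UV × UW = (3, -15, 6) and equation n·P = 66.
Checking the remaining points: n·X = 66, n·Y = 66.
All equal 66, so all 5 points lie in one plane.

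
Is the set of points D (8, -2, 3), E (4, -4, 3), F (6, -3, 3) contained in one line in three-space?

Yes

DE = (-4, -2, 0), DF = (-2, -1, 0).
Each component of DF is 1/2 times the corresponding component of DE, so DF = 1/2·DE and the points are collinear.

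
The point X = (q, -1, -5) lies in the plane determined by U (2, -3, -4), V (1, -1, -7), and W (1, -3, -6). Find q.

2

A normal to the plane is n = UV × UW = (-4, 1, 2).
X lies in the plane iff n · UX = 0.
This gives (-4)q + (8) = 0, so q = 2.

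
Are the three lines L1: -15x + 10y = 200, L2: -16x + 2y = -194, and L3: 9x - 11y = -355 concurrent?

Lines aᵢx + bᵢy = cᵢ with pairwise distinct directions are concurrent exactly when det[aᵢ bᵢ cᵢ] = 0.
Here the determinant is 0.
It vanishes, so the lines are concurrent at (18, 47).

Yes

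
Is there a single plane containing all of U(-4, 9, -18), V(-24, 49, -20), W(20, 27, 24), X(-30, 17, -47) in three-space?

Yes

The four points are coplanar iff the 3×3 determinant with rows UV, UW, UX is zero.
Rows: (-20, 40, -2), (24, 18, 42), (-26, 8, -29).
Expanding along the first row: (-20)(-858) − (40)(396) + (-2)(660) = 0.
Zero determinant ⇒ coplanar.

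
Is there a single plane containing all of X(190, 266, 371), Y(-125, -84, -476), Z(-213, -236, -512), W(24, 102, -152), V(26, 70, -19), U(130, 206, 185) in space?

No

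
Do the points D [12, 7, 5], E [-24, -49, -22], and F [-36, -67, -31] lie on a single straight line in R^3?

No

DE = (-36, -56, -27), DF = (-48, -74, -36).
DE × DF = (18, 0, -24).
The cross product is nonzero, so the points do not lie on one line.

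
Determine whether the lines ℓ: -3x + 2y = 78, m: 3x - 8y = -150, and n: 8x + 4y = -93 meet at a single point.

No

The three lines meet at one point iff the augmented coefficient matrix [aᵢ bᵢ cᵢ] has rank < 3, i.e. its determinant vanishes.
Here the determinant is 54.
Nonzero, so no common point exists.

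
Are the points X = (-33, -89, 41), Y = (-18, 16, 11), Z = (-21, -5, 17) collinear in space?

XY = (15, 105, -30), XZ = (12, 84, -24).
XY × XZ = (0, 0, 0).
The cross product vanishes, so the three points are collinear.

Yes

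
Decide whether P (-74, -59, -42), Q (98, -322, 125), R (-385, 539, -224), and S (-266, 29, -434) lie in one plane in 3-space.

No

With P as base: PQ = (172, -263, 167), PR = (-311, 598, -182), PS = (-192, 88, -392).
PR × PS = (-218400, -86968, 87448).
PQ · (PR × PS) = -88400.
Since -88400 ≠ 0, the four points are not coplanar.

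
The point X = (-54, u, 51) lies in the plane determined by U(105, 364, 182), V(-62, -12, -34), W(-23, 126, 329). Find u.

Coplanarity requires UV · (UW × UX) = 0.
UV = (-167, -376, -216), UW = (-128, -238, 147); the triple product is linear in u with coefficient 52197 and constant term -939546.
Setting it to zero: u = 18.

18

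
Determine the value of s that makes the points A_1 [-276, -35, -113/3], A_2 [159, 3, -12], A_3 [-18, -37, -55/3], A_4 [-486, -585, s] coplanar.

Normal to plane A_1A_2A_3: n = (786, -1788, -10674); plane equation n·P = 247698.
Requiring n·A_4 = 247698: (-10674)s + (663984) = 247698.
So s = 39.

39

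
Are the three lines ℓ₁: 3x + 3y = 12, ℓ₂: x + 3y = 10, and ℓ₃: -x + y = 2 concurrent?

Yes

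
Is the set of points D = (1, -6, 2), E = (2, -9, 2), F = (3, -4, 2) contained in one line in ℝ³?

DE = (1, -3, 0), DF = (2, 2, 0).
Comparing components 1 and 2: (1)(2) − (-3)(2) = 8 ≠ 0, so DE and DF are not parallel and the points are not collinear.

No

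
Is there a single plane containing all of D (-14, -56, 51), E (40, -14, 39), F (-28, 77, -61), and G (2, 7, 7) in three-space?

The four points are coplanar iff the 3×3 determinant with rows DE, DF, DG is zero.
Rows: (54, 42, -12), (-14, 133, -112), (16, 63, -44).
Expanding along the first row: (54)(1204) − (42)(2408) + (-12)(-3010) = 0.
Zero determinant ⇒ coplanar.

Yes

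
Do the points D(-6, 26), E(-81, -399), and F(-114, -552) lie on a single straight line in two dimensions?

No

DE = (-75, -425), DF = (-108, -578).
If collinear, DF would be a scalar multiple of DE. But (-75)·(-578) ≠ (-425)·(-108) (difference -2550), so they are not parallel; the points are not collinear.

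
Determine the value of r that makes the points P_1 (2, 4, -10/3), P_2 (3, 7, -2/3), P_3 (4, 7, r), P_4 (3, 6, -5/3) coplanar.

The points are coplanar iff P_1P_2 · (P_1P_3 × P_1P_4) = 0.
Expanding, this is linear in r: (1)r + (1) = 0.
So r = -1.

-1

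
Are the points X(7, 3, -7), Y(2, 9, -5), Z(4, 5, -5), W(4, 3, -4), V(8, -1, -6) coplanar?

Yes

The plane through X, Y, Z has normal n = XY × XZ = (8, 4, 8) and equation n·P = 12.
Checking the remaining points: n·W = 12, n·V = 12.
All equal 12, so all 5 points lie in one plane.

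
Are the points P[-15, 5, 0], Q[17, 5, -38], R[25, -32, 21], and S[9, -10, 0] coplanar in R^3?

No

A normal to the plane through P, Q, R is n = PQ × PR = (-1406, -2192, -1184).
The plane has equation n·X = 10130. For S: n·S = 9266.
9266 ≠ 10130, so S is off the plane.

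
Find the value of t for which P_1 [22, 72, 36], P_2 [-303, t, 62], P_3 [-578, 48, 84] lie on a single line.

59

Collinearity requires P_1P_2 × P_1P_3 = 0; each component is linear in t.
The x-component gives (48)t + (-2832) = 0, so t = 59.
The remaining components then also vanish.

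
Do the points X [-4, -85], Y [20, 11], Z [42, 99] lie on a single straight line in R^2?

Yes

XY = (24, 96), XZ = (46, 184).
Checking proportionality: XZ = 23/12·XY, so the vectors are parallel and the points are collinear.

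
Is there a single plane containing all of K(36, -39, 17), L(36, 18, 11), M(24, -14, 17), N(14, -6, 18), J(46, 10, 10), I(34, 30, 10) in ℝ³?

No

The plane through K, L, M has normal n = KL × KM = (150, 72, 684) and equation n·P = 14220.
Checking the remaining points: n·N = 13980, n·J = 14460, n·I = 14100.
Since n·N = 13980 ≠ 14220, N is off the plane and the points are not all coplanar.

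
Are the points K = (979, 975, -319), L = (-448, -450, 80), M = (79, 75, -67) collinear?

No

KL = (-1427, -1425, 399), KM = (-900, -900, 252).
Comparing components 3 and 1: (399)(-900) − (-1427)(252) = 504 ≠ 0, so KL and KM are not parallel and the points are not collinear.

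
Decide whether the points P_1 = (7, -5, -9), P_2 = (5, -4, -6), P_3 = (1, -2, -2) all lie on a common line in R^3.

No

P_1P_2 = (-2, 1, 3), P_1P_3 = (-6, 3, 7).
P_1P_2 × P_1P_3 = (-2, -4, 0).
The cross product is nonzero, so the points do not lie on one line.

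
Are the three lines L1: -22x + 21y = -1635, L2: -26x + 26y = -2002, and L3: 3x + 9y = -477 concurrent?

Yes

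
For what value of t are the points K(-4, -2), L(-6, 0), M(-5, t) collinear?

-1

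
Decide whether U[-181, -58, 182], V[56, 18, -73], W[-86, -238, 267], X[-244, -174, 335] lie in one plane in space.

The four points are coplanar iff the 3×3 determinant with rows UV, UW, UX is zero.
Rows: (237, 76, -255), (95, -180, 85), (-63, -116, 153).
Expanding along the first row: (237)(-17680) − (76)(19890) + (-255)(-22360) = 0.
Zero determinant ⇒ coplanar.

Yes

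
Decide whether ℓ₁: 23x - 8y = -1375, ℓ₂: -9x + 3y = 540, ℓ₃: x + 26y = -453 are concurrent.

Lines aᵢx + bᵢy = cᵢ with pairwise distinct directions are concurrent exactly when det[aᵢ bᵢ cᵢ] = 0.
Here the determinant is -6.
Nonzero, so no common point exists.

No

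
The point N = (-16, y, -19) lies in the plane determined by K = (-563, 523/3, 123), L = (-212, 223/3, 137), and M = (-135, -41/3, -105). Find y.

The plane through K, L, M has equation 25432x + 86020y − 23188z = -6522560/3.
Substituting N: (86020)y + (33660) = -6522560/3, so y = -77/3.

-77/3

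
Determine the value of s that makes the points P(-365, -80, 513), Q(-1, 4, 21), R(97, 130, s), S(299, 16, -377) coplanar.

Normal to plane PQS: n = (-27528, -2728, -20832); plane equation n·X = -420856.
Requiring n·R = -420856: (-20832)s + (-3024856) = -420856.
So s = -125.

-125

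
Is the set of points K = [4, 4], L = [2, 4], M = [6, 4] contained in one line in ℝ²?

KL = (-2, 0), KM = (2, 0).
Twice the signed area of △KLM is (-2)(0) − (0)(2) = 0.
The triangle is degenerate (zero area), so the points are collinear.

Yes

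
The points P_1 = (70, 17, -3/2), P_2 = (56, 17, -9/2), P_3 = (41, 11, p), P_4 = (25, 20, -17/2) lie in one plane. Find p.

-13

Normal to plane P_1P_2P_4: n = (9, 37, -42); plane equation n·P = 1322.
Requiring n·P_3 = 1322: (-42)p + (776) = 1322.
So p = -13.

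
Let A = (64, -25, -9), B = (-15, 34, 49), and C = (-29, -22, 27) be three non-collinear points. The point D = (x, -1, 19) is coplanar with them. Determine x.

20

Coplanarity requires AB · (AC × AD) = 0.
AB = (-79, 59, 58), AC = (-93, 3, 36); the triple product is linear in x with coefficient 1950 and constant term -39000.
Setting it to zero: x = 20.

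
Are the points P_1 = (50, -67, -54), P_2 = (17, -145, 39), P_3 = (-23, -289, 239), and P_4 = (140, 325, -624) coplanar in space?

A normal to the plane through P_1, P_2, P_3 is n = P_1P_2 × P_1P_3 = (-2208, 2880, 1632).
The plane has equation n·P = -391488. For P_4: n·P_4 = -391488.
Equal, so P_4 lies in the plane and all four are coplanar.

Yes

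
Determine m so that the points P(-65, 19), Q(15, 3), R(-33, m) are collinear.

The three points are collinear iff det[PQ; PR] = 0.
This determinant is linear in m: (80)m + (-1008) = 0, so m = 63/5.

63/5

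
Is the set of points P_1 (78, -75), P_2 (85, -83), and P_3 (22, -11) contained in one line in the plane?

P_1P_2 = (7, -8), P_1P_3 = (-56, 64).
Checking proportionality: P_1P_3 = -8·P_1P_2, so the vectors are parallel and the points are collinear.

Yes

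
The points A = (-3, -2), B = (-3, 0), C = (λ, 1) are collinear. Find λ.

Collinearity: (C − A) must be parallel to (B − A) = (0, 2).
Cross-multiplying the components: (λ − (-3))·(2) = (3)·(0).
Solving gives λ = -3.

-3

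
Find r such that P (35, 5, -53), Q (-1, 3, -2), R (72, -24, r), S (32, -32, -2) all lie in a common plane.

Coplanarity ⇔ det[PQ; PR; PS] = 0.
Expanding, this is linear in r: (-1326)r + (-87516) = 0.
So r = -66.

-66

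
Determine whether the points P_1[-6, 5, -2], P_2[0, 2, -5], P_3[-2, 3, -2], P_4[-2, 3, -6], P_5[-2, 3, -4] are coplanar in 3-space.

The plane through P_1, P_2, P_3 has normal n = P_1P_2 × P_1P_3 = (-6, -12, 0) and equation n·P = -24.
Checking the remaining points: n·P_4 = -24, n·P_5 = -24.
All equal -24, so all 5 points lie in one plane.

Yes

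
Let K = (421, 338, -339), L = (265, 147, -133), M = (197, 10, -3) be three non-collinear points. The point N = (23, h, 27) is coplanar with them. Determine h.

64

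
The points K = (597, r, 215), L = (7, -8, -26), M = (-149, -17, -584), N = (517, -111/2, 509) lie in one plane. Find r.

-171/2

The points are coplanar iff KL · (KM × KN) = 0.
Expanding, this is linear in r: (201120)r + (17195760) = 0.
So r = -171/2.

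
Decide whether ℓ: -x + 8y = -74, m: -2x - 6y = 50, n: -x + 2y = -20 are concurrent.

Intersecting ℓ and m: solving the 2×2 system gives (x, y) = (2, -9).
Substitute into n: (-1)(2) + (2)(-9) = -20.
This equals -20, so (2, -9) lies on all three lines and they are concurrent.

Yes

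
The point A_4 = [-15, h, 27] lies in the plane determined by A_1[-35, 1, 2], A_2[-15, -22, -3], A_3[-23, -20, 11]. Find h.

-40

Coplanarity requires A_1A_2 · (A_1A_3 × A_1A_4) = 0.
A_1A_2 = (20, -23, -5), A_1A_3 = (12, -21, 9); the triple product is linear in h with coefficient -240 and constant term -9600.
Setting it to zero: h = -40.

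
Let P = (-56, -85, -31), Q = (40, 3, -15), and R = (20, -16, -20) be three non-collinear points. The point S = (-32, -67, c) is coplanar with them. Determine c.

-37

The plane through P, Q, R has equation −136x + 160y − 64z = -4000.
Substituting S: (-64)c + (-6368) = -4000, so c = -37.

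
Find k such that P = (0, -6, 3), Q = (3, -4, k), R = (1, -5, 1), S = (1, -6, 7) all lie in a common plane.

3

Normal to plane PRS: n = (4, -6, -1); plane equation n·X = 33.
Requiring n·Q = 33: (-1)k + (36) = 33.
So k = 3.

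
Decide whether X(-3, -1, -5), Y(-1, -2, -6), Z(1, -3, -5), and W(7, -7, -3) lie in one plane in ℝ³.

With X as base: XY = (2, -1, -1), XZ = (4, -2, 0), XW = (10, -6, 2).
XZ × XW = (-4, -8, -4).
XY · (XZ × XW) = 4.
Since 4 ≠ 0, the four points are not coplanar.

No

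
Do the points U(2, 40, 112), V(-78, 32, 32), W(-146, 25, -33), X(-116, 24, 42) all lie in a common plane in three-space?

No

A normal to the plane through U, V, W is n = UV × UW = (-40, 240, 16).
The plane has equation n·P = 11312. For X: n·X = 11072.
11072 ≠ 11312, so X is off the plane.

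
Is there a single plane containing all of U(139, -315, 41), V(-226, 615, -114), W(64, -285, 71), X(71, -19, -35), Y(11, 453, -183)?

Yes

The plane through U, V, W has normal n = UV × UW = (32550, 22575, 58800) and equation n·P = -175875.
Checking the remaining points: n·X = -175875, n·Y = -175875.
All equal -175875, so all 5 points lie in one plane.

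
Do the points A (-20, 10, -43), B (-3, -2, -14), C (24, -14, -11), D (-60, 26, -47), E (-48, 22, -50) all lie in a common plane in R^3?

No

The plane through A, B, C has normal n = AB × AC = (312, 732, 120) and equation n·P = -4080.
Checking the remaining points: n·D = -5328, n·E = -4872.
Since n·D = -5328 ≠ -4080, D is off the plane and the points are not all coplanar.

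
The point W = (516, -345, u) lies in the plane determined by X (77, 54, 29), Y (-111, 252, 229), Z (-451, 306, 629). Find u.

Coplanarity requires XY · (XZ × XW) = 0.
XY = (-188, 198, 200), XZ = (-528, 252, 600); the triple product is linear in u with coefficient 57168 and constant term 25496928.
Setting it to zero: u = -446.

-446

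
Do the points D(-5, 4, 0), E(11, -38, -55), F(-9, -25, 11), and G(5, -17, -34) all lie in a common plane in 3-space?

A normal to the plane through D, E, F is n = DE × DF = (-2057, 44, -632).
The plane has equation n·P = 10461. For G: n·G = 10455.
10455 ≠ 10461, so G is off the plane.

No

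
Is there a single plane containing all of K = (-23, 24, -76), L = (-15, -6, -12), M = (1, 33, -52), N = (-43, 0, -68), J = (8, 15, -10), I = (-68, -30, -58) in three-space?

Yes

The plane through K, L, M has normal n = KL × KM = (-1296, 1344, 792) and equation n·P = 1872.
Checking the remaining points: n·N = 1872, n·J = 1872, n·I = 1872.
All equal 1872, so all 6 points lie in one plane.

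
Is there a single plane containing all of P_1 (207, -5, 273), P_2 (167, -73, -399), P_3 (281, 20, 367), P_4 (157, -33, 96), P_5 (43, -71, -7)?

No

The plane through P_1, P_2, P_3 has normal n = P_1P_2 × P_1P_3 = (10408, -45968, 4032) and equation n·P = 3485032.
Checking the remaining points: n·P_4 = 3538072, n·P_5 = 3683048.
Since n·P_4 = 3538072 ≠ 3485032, P_4 is off the plane and the points are not all coplanar.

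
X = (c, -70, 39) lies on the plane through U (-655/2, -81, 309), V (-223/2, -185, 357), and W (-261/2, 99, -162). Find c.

Coplanarity requires UV · (UW × UX) = 0.
UV = (216, -104, 48), UW = (197, 180, -471); the triple product is linear in c with coefficient 40344 and constant term -1593588.
Setting it to zero: c = 79/2.

79/2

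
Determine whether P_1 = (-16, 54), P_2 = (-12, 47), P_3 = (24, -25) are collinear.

P_1P_2 = (4, -7), P_1P_3 = (40, -79).
det[P_1P_2; P_1P_3] = (4)(-79) − (-7)(40) = -36.
The determinant is nonzero, so they are not collinear.

No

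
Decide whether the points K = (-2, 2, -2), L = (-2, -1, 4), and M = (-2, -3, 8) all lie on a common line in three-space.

KL = (0, -3, 6), KM = (0, -5, 10).
KL × KM = (0, 0, 0).
The cross product vanishes, so the three points are collinear.

Yes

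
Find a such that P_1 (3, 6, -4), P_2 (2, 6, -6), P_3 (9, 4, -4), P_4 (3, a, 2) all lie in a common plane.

7

The points are coplanar iff P_1P_2 · (P_1P_3 × P_1P_4) = 0.
Expanding, this is linear in a: (-12)a + (84) = 0.
So a = 7.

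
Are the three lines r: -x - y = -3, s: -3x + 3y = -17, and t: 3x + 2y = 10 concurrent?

Intersecting r and s: solving the 2×2 system gives (x, y) = (13/3, -4/3).
Substitute into t: (3)(13/3) + (2)(-4/3) = 31/3.
But t requires 10 ≠ 31/3, so the three lines have no common point.

No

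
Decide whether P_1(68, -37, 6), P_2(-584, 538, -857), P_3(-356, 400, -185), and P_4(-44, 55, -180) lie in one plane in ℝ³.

No

The four points are coplanar iff the 3×3 determinant with rows P_1P_2, P_1P_3, P_1P_4 is zero.
Rows: (-652, 575, -863), (-424, 437, -191), (-112, 92, -186).
Expanding along the first row: (-652)(-63710) − (575)(57472) + (-863)(9936) = -82248.
Nonzero ⇒ not coplanar.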